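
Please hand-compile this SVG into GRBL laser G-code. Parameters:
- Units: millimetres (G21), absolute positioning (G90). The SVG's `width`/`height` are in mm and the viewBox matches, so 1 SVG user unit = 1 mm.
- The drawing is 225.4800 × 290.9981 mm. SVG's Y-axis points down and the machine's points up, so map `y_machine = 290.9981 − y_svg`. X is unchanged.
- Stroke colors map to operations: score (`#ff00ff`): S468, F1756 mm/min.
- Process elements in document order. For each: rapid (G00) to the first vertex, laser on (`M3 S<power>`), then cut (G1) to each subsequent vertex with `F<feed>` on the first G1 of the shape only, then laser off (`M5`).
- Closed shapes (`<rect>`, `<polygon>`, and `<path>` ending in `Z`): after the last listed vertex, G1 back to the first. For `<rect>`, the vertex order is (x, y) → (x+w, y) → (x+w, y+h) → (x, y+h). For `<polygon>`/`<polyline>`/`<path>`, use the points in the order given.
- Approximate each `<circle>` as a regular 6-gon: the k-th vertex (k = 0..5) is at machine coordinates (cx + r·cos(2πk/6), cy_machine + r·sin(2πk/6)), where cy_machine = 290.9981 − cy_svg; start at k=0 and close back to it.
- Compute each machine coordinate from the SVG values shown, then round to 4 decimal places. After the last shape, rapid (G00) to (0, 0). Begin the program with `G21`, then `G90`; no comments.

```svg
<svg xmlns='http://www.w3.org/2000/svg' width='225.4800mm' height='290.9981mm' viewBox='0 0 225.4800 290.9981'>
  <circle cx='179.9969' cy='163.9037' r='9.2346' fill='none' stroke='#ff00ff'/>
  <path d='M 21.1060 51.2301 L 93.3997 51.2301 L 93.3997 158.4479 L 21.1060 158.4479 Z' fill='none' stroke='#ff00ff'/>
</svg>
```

viewBox `0 0 225.4800 290.9981` with mm width/height → 1 unit = 1 mm. Flip: y_m = 290.9981 − y_svg.

**Shape 1** — `<circle>` circle, stroke `#ff00ff` → score (S468, F1756). Machine vertices: (189.2315,127.0944) → (184.6142,135.0918) → (175.3796,135.0918) → (170.7623,127.0944) → (175.3796,119.0970) → (184.6142,119.0970) → (189.2315,127.0944). Closed: final G1 returns to the first vertex.

**Shape 2** — `<path>` rectangle, stroke `#ff00ff` → score (S468, F1756). Machine vertices: (21.1060,239.7680) → (93.3997,239.7680) → (93.3997,132.5502) → (21.1060,132.5502) → (21.1060,239.7680). Closed: final G1 returns to the first vertex.

G21
G90
G00 X189.2315 Y127.0944
M3 S468
G1 X184.6142 Y135.0918 F1756
G1 X175.3796 Y135.0918
G1 X170.7623 Y127.0944
G1 X175.3796 Y119.0970
G1 X184.6142 Y119.0970
G1 X189.2315 Y127.0944
M5
G00 X21.1060 Y239.7680
M3 S468
G1 X93.3997 Y239.7680 F1756
G1 X93.3997 Y132.5502
G1 X21.1060 Y132.5502
G1 X21.1060 Y239.7680
M5
G00 X0.0000 Y0.0000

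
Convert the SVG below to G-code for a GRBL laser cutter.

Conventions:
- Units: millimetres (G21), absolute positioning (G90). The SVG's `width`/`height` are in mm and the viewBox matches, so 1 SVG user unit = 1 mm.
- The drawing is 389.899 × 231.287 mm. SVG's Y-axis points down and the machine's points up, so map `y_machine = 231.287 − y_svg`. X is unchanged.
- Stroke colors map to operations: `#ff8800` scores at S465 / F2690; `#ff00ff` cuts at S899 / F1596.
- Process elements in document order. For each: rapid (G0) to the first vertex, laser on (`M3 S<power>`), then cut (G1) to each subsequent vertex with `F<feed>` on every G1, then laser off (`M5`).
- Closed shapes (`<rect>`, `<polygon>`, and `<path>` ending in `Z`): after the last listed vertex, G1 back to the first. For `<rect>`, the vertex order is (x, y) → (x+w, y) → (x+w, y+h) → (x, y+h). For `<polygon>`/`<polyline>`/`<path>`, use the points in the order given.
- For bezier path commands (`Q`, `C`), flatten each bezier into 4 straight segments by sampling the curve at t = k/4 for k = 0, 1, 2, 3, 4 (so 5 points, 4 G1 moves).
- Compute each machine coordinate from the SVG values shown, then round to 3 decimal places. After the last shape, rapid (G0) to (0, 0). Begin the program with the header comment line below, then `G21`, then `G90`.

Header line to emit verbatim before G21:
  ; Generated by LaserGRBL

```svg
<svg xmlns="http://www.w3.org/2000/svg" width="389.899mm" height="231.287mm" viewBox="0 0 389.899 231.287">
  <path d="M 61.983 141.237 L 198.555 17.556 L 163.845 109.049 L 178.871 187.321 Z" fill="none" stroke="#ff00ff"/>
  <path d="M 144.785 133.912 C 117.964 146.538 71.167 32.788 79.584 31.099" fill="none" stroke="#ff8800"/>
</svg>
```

; Generated by LaserGRBL
G21
G90
G0 X61.983 Y90.050
M3 S899
G1 X198.555 Y213.731 F1596
G1 X163.845 Y122.238 F1596
G1 X178.871 Y43.966 F1596
G1 X61.983 Y90.050 F1596
M5
G0 X144.785 Y97.375
M3 S465
G1 X122.099 Y107.875 F2690
G1 X98.970 Y143.413 F2690
G1 X82.449 Y181.635 F2690
G1 X79.584 Y200.188 F2690
M5
G0 X0.000 Y0.000

1 u = 1 mm; y_m = 231.287 − y.

[1] `<path>` closed polygon, #ff00ff→cut S899 F1596: (61.983,90.050) → (198.555,213.731) → (163.845,122.238) → (178.871,43.966) → (61.983,90.050) (closed)

[2] `<path>` cubic bezier, #ff8800→score S465 F2690: (144.785,97.375) → (122.099,107.875) → (98.970,143.413) → (82.449,181.635) → (79.584,200.188)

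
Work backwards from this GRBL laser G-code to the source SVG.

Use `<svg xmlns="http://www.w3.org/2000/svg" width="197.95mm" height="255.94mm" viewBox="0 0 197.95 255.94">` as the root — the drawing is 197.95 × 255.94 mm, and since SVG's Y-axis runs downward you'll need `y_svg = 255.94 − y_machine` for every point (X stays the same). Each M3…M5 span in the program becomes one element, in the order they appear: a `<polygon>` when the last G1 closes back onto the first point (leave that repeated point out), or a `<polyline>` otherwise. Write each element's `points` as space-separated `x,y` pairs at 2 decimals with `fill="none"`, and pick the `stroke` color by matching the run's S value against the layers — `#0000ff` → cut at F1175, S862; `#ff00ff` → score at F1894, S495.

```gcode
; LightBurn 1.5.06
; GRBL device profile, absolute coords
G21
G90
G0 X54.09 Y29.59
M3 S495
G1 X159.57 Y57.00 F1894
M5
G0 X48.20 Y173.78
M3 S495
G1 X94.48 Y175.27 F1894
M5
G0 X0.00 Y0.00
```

<svg xmlns="http://www.w3.org/2000/svg" width="197.95mm" height="255.94mm" viewBox="0 0 197.95 255.94">
  <polyline points="54.09,226.35 159.57,198.94" fill="none" stroke="#ff00ff"/>
  <polyline points="48.20,82.16 94.48,80.67" fill="none" stroke="#ff00ff"/>
</svg>

Each laser-on run becomes one SVG element. Flip Y back into SVG space with y_svg = 255.94 − y_machine. Every run uses S495, so all elements get stroke `#ff00ff` (score).

Run 1: The run is open, so emit a `<polyline>` with points (Y-flipped): 54.09,226.35 159.57,198.94.

Run 2: The run is open, so emit a `<polyline>` with points (Y-flipped): 48.20,82.16 94.48,80.67.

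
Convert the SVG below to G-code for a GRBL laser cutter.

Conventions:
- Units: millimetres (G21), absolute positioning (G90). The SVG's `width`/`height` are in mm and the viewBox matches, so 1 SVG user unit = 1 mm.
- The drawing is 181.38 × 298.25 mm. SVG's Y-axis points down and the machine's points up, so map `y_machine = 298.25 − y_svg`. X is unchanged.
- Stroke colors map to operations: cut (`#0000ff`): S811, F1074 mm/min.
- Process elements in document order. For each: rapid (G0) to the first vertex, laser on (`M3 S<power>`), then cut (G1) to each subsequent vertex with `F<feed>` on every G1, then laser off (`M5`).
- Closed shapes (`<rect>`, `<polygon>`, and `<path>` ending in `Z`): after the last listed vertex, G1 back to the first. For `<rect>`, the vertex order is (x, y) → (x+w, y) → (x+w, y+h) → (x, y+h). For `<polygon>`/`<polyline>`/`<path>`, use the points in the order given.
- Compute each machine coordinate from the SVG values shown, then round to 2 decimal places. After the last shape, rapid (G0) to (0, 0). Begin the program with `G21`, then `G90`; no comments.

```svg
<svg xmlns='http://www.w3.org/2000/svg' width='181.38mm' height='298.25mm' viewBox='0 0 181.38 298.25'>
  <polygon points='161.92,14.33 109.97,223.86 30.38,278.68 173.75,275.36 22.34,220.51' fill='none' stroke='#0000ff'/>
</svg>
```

G21
G90
G0 X161.92 Y283.92
M3 S811
G1 X109.97 Y74.39 F1074
G1 X30.38 Y19.57 F1074
G1 X173.75 Y22.89 F1074
G1 X22.34 Y77.74 F1074
G1 X161.92 Y283.92 F1074
M5
G0 X0.00 Y0.00

Since the viewBox matches the mm dimensions, user units are millimetres directly. The only transform is the Y-flip y_m = 298.25 − y_svg.

Shape 1 is a closed polygon drawn with `<polygon>`. Its stroke #0000ff means cut at S811, F1074. After flipping Y the toolpath is (161.92,283.92) → (109.97,74.39) → (30.38,19.57) → (173.75,22.89) → (22.34,77.74) → (161.92,283.92), returning to the start.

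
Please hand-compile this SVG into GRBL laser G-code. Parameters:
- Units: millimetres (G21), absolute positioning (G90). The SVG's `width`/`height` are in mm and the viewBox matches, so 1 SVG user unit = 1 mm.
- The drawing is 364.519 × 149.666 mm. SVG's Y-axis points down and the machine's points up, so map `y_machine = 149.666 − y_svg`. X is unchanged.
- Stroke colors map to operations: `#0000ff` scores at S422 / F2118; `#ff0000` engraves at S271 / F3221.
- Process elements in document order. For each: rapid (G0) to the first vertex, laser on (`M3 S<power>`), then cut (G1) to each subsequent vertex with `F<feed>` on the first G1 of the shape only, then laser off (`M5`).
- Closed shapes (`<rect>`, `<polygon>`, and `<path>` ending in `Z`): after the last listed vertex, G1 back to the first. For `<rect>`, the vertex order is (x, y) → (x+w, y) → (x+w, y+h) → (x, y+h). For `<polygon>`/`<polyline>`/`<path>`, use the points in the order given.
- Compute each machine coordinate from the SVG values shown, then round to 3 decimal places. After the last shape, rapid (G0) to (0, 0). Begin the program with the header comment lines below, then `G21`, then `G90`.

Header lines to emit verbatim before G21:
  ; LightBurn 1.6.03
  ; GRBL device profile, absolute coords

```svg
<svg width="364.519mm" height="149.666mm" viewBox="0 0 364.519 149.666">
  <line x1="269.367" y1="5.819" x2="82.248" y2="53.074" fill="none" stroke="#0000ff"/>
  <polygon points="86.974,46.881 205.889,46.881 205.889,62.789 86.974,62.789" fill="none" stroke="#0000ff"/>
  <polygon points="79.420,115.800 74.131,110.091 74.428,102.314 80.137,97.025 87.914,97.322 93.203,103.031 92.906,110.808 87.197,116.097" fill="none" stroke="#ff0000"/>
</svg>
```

; LightBurn 1.6.03
; GRBL device profile, absolute coords
G21
G90
G0 X269.367 Y143.847
M3 S422
G1 X82.248 Y96.592 F2118
M5
G0 X86.974 Y102.785
M3 S422
G1 X205.889 Y102.785 F2118
G1 X205.889 Y86.877
G1 X86.974 Y86.877
G1 X86.974 Y102.785
M5
G0 X79.420 Y33.866
M3 S271
G1 X74.131 Y39.575 F3221
G1 X74.428 Y47.352
G1 X80.137 Y52.641
G1 X87.914 Y52.344
G1 X93.203 Y46.635
G1 X92.906 Y38.858
G1 X87.197 Y33.569
G1 X79.420 Y33.866
M5
G0 X0.000 Y0.000

Since the viewBox matches the mm dimensions, user units are millimetres directly. The only transform is the Y-flip y_m = 149.666 − y_svg.

Shape 1 is a line segment drawn with `<line>`. Its stroke #0000ff means score at S422, F2118. After flipping Y the toolpath is (269.367,143.847) → (82.248,96.592).

Shape 2 is a rectangle drawn with `<polygon>`. Its stroke #0000ff means score at S422, F2118. After flipping Y the toolpath is (86.974,102.785) → (205.889,102.785) → (205.889,86.877) → (86.974,86.877) → (86.974,102.785), returning to the start.

Shape 3 is a regular polygon drawn with `<polygon>`. Its stroke #ff0000 means engrave at S271, F3221. After flipping Y the toolpath is (79.420,33.866) → (74.131,39.575) → (74.428,47.352) → (80.137,52.641) → (87.914,52.344) → (93.203,46.635) → (92.906,38.858) → (87.197,33.569) → (79.420,33.866), returning to the start.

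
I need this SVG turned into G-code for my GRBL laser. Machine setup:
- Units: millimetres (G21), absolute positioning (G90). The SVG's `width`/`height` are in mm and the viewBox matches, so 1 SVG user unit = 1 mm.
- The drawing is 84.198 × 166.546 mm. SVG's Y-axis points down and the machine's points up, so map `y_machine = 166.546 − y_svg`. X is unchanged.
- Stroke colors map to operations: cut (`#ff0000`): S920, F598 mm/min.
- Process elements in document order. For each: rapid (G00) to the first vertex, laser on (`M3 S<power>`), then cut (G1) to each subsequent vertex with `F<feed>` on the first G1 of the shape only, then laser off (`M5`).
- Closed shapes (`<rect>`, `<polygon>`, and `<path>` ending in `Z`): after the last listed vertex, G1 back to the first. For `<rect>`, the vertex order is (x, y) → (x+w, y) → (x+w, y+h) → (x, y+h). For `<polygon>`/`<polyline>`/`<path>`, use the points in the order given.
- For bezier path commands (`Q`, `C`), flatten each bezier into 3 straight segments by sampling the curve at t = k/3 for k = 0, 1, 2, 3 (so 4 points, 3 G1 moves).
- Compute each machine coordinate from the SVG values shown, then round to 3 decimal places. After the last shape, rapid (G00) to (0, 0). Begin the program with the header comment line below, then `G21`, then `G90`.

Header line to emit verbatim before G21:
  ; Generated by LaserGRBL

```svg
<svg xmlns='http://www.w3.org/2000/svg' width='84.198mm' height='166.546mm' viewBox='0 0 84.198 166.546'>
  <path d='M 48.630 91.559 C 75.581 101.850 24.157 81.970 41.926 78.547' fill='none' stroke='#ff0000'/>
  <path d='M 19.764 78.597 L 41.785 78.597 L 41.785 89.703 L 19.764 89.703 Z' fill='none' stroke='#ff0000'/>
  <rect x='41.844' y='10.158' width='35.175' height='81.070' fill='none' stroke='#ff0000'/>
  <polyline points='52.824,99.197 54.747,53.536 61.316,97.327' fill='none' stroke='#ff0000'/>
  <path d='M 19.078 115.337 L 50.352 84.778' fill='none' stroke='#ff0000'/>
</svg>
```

viewBox `0 0 84.198 166.546` with mm width/height → 1 unit = 1 mm. Flip: y_m = 166.546 − y_svg.

**Shape 1** — `<path>` cubic bezier, stroke `#ff0000` → cut (S920, F598). Control points (SVG): P0=(48.630,91.559), P1=(75.581,101.850), P2=(24.157,81.970), P3=(41.926,78.547); sampled at t=k/3. Machine vertices: (48.630,74.987) → (54.921,73.026) → (41.756,80.817) → (41.926,87.999). Open path.

**Shape 2** — `<path>` rectangle, stroke `#ff0000` → cut (S920, F598). Machine vertices: (19.764,87.949) → (41.785,87.949) → (41.785,76.843) → (19.764,76.843) → (19.764,87.949). Closed: final G1 returns to the first vertex.

**Shape 3** — `<rect>` rectangle, stroke `#ff0000` → cut (S920, F598). Machine vertices: (41.844,156.388) → (77.019,156.388) → (77.019,75.318) → (41.844,75.318) → (41.844,156.388). Closed: final G1 returns to the first vertex.

**Shape 4** — `<polyline>` open polyline, stroke `#ff0000` → cut (S920, F598). Machine vertices: (52.824,67.349) → (54.747,113.010) → (61.316,69.219). Open path.

**Shape 5** — `<path>` line segment, stroke `#ff0000` → cut (S920, F598). Machine vertices: (19.078,51.209) → (50.352,81.768). Open path.

; Generated by LaserGRBL
G21
G90
G00 X48.630 Y74.987
M3 S920
G1 X54.921 Y73.026 F598
G1 X41.756 Y80.817
G1 X41.926 Y87.999
M5
G00 X19.764 Y87.949
M3 S920
G1 X41.785 Y87.949 F598
G1 X41.785 Y76.843
G1 X19.764 Y76.843
G1 X19.764 Y87.949
M5
G00 X41.844 Y156.388
M3 S920
G1 X77.019 Y156.388 F598
G1 X77.019 Y75.318
G1 X41.844 Y75.318
G1 X41.844 Y156.388
M5
G00 X52.824 Y67.349
M3 S920
G1 X54.747 Y113.010 F598
G1 X61.316 Y69.219
M5
G00 X19.078 Y51.209
M3 S920
G1 X50.352 Y81.768 F598
M5
G00 X0.000 Y0.000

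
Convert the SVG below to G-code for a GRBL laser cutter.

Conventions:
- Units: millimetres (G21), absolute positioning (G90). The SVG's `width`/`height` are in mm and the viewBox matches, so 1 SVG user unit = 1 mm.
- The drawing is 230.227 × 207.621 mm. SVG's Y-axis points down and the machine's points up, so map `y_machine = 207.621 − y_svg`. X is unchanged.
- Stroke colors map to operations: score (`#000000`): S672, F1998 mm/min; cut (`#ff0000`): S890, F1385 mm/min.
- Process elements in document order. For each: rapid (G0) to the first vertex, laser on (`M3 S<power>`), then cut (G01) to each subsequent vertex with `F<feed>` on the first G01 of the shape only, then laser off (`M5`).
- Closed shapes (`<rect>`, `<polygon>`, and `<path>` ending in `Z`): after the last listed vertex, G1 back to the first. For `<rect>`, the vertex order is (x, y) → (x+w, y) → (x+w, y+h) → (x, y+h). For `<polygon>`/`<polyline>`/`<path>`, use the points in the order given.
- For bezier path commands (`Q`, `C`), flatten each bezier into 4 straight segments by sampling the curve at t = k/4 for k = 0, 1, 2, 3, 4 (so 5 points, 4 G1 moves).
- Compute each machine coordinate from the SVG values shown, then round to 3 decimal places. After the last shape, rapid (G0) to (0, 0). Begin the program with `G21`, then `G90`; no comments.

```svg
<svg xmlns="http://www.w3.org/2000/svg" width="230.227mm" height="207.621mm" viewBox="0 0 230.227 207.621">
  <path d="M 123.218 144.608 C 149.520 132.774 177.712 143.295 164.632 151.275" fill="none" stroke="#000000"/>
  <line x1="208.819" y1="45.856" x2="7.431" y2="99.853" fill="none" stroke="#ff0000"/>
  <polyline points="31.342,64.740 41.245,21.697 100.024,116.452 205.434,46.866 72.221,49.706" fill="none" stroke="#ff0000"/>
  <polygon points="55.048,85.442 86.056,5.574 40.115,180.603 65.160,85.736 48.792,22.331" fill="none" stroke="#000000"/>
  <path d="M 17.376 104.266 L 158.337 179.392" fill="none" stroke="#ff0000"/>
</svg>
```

1 u = 1 mm; y_m = 207.621 − y.

[1] `<path>` cubic bezier, #000000→score S672 F1998: (123.218,63.013) → (142.624,68.086) → (158.693,67.110) → (167.378,62.418) → (164.632,56.346)

[2] `<line>` line segment, #ff0000→cut S890 F1385: (208.819,161.765) → (7.431,107.768)

[3] `<polyline>` open polyline, #ff0000→cut S890 F1385: (31.342,142.881) → (41.245,185.924) → (100.024,91.169) → (205.434,160.755) → (72.221,157.915)

[4] `<polygon>` closed polygon, #000000→score S672 F1998: (55.048,122.179) → (86.056,202.047) → (40.115,27.018) → (65.160,121.885) → (48.792,185.290) → (55.048,122.179) (closed)

[5] `<path>` line segment, #ff0000→cut S890 F1385: (17.376,103.355) → (158.337,28.229)

G21
G90
G0 X123.218 Y63.013
M3 S672
G01 X142.624 Y68.086 F1998
G01 X158.693 Y67.110
G01 X167.378 Y62.418
G01 X164.632 Y56.346
M5
G0 X208.819 Y161.765
M3 S890
G01 X7.431 Y107.768 F1385
M5
G0 X31.342 Y142.881
M3 S890
G01 X41.245 Y185.924 F1385
G01 X100.024 Y91.169
G01 X205.434 Y160.755
G01 X72.221 Y157.915
M5
G0 X55.048 Y122.179
M3 S672
G01 X86.056 Y202.047 F1998
G01 X40.115 Y27.018
G01 X65.160 Y121.885
G01 X48.792 Y185.290
G01 X55.048 Y122.179
M5
G0 X17.376 Y103.355
M3 S890
G01 X158.337 Y28.229 F1385
M5
G0 X0.000 Y0.000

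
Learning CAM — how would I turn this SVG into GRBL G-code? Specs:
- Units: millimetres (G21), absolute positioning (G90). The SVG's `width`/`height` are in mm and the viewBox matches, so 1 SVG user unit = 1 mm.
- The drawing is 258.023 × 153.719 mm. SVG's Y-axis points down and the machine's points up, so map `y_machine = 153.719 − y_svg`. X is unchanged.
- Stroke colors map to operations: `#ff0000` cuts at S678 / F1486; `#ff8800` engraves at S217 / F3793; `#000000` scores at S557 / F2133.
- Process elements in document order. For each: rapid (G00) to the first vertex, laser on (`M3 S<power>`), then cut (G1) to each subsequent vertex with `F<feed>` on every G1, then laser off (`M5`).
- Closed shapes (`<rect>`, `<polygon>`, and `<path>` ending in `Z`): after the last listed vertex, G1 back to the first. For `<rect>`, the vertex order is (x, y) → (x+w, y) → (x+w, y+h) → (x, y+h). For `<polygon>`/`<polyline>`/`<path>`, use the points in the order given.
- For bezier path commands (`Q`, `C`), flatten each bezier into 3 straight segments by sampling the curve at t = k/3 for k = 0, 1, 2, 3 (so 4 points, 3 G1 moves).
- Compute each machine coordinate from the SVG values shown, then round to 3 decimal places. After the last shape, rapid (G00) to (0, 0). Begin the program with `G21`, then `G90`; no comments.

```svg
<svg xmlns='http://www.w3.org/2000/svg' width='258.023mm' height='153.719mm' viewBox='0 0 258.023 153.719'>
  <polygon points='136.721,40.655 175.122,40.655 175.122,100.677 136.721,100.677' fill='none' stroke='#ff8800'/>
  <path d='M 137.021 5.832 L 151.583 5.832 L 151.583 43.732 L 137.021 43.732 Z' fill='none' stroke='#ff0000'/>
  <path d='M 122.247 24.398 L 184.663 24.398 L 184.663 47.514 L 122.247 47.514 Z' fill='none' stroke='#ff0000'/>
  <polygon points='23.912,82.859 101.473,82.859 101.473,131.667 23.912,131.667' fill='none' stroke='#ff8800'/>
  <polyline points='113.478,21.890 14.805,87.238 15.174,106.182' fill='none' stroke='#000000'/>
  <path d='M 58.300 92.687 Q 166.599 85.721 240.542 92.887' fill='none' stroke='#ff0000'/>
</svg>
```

G21
G90
G00 X136.721 Y113.064
M3 S217
G1 X175.122 Y113.064 F3793
G1 X175.122 Y53.042 F3793
G1 X136.721 Y53.042 F3793
G1 X136.721 Y113.064 F3793
M5
G00 X137.021 Y147.887
M3 S678
G1 X151.583 Y147.887 F1486
G1 X151.583 Y109.987 F1486
G1 X137.021 Y109.987 F1486
G1 X137.021 Y147.887 F1486
M5
G00 X122.247 Y129.321
M3 S678
G1 X184.663 Y129.321 F1486
G1 X184.663 Y106.205 F1486
G1 X122.247 Y106.205 F1486
G1 X122.247 Y129.321 F1486
M5
G00 X23.912 Y70.860
M3 S217
G1 X101.473 Y70.860 F3793
G1 X101.473 Y22.052 F3793
G1 X23.912 Y22.052 F3793
G1 X23.912 Y70.860 F3793
M5
G00 X113.478 Y131.829
M3 S557
G1 X14.805 Y66.481 F2133
G1 X15.174 Y47.537 F2133
M5
G00 X58.300 Y61.032
M3 S678
G1 X126.682 Y64.106 F1486
G1 X187.429 Y64.039 F1486
G1 X240.542 Y60.832 F1486
M5
G00 X0.000 Y0.000

Since the viewBox matches the mm dimensions, user units are millimetres directly. The only transform is the Y-flip y_m = 153.719 − y_svg.

Shape 1 is a rectangle drawn with `<polygon>`. Its stroke #ff8800 means engrave at S217, F3793. After flipping Y the toolpath is (136.721,113.064) → (175.122,113.064) → (175.122,53.042) → (136.721,53.042) → (136.721,113.064), returning to the start.

Shape 2 is a rectangle drawn with `<path>`. Its stroke #ff0000 means cut at S678, F1486. After flipping Y the toolpath is (137.021,147.887) → (151.583,147.887) → (151.583,109.987) → (137.021,109.987) → (137.021,147.887), returning to the start.

Shape 3 is a rectangle drawn with `<path>`. Its stroke #ff0000 means cut at S678, F1486. After flipping Y the toolpath is (122.247,129.321) → (184.663,129.321) → (184.663,106.205) → (122.247,106.205) → (122.247,129.321), returning to the start.

Shape 4 is a rectangle drawn with `<polygon>`. Its stroke #ff8800 means engrave at S217, F3793. After flipping Y the toolpath is (23.912,70.860) → (101.473,70.860) → (101.473,22.052) → (23.912,22.052) → (23.912,70.860), returning to the start.

Shape 5 is a open polyline drawn with `<polyline>`. Its stroke #000000 means score at S557, F2133. After flipping Y the toolpath is (113.478,131.829) → (14.805,66.481) → (15.174,47.537).

Shape 6 is a quadratic bezier drawn with `<path>`. Its stroke #ff0000 means cut at S678, F1486. After flipping Y the toolpath is (58.300,61.032) → (126.682,64.106) → (187.429,64.039) → (240.542,60.832).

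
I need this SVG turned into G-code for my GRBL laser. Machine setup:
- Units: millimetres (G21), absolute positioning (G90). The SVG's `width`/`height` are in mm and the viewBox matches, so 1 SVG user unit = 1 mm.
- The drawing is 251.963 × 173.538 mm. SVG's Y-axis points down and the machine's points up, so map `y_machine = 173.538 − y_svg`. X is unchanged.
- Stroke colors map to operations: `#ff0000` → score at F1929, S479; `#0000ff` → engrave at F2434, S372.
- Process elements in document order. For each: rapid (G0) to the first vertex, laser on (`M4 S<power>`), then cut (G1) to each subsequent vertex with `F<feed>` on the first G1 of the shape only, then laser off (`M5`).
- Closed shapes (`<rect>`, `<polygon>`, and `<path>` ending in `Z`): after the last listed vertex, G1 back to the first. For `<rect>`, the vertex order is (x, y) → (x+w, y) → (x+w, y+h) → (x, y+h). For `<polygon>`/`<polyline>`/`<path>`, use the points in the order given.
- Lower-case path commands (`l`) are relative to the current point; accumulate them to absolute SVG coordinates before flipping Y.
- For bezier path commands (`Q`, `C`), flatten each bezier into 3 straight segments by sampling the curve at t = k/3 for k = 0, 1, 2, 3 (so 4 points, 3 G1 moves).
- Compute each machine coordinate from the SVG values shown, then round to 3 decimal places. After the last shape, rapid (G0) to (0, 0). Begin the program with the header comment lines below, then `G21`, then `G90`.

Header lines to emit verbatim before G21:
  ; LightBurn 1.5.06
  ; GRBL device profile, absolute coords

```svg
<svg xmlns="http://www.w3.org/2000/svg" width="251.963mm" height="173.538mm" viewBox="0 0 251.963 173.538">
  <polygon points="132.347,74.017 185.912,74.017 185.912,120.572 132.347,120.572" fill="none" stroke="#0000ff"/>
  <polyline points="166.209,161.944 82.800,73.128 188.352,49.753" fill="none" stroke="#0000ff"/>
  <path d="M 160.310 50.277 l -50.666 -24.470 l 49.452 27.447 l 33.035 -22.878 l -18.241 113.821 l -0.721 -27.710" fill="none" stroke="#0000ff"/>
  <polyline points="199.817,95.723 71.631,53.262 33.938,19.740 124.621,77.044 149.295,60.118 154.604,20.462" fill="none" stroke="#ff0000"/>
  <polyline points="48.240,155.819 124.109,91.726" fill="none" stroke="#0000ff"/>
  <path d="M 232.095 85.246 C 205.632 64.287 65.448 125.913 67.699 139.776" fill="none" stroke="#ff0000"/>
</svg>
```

1 u = 1 mm; y_m = 173.538 − y.

[1] `<polygon>` rectangle, #0000ff→engrave S372 F2434: (132.347,99.521) → (185.912,99.521) → (185.912,52.966) → (132.347,52.966) → (132.347,99.521) (closed)

[2] `<polyline>` open polyline, #0000ff→engrave S372 F2434: (166.209,11.594) → (82.800,100.410) → (188.352,123.785)

[3] `<path>` open polyline, #0000ff→engrave S372 F2434: (160.310,123.261) → (109.644,147.731) → (159.096,120.284) → (192.131,143.162) → (173.890,29.341) → (173.169,57.051)

[4] `<polyline>` open polyline, #ff0000→score S479 F1929: (199.817,77.815) → (71.631,120.276) → (33.938,153.798) → (124.621,96.494) → (149.295,113.420) → (154.604,153.076)

[5] `<polyline>` line segment, #0000ff→engrave S372 F2434: (48.240,17.719) → (124.109,81.812)

[6] `<path>` cubic bezier, #ff0000→score S479 F1929: (232.095,88.292) → (177.212,86.550) → (103.439,58.718) → (67.699,33.762)

; LightBurn 1.5.06
; GRBL device profile, absolute coords
G21
G90
G0 X132.347 Y99.521
M4 S372
G1 X185.912 Y99.521 F2434
G1 X185.912 Y52.966
G1 X132.347 Y52.966
G1 X132.347 Y99.521
M5
G0 X166.209 Y11.594
M4 S372
G1 X82.800 Y100.410 F2434
G1 X188.352 Y123.785
M5
G0 X160.310 Y123.261
M4 S372
G1 X109.644 Y147.731 F2434
G1 X159.096 Y120.284
G1 X192.131 Y143.162
G1 X173.890 Y29.341
G1 X173.169 Y57.051
M5
G0 X199.817 Y77.815
M4 S479
G1 X71.631 Y120.276 F1929
G1 X33.938 Y153.798
G1 X124.621 Y96.494
G1 X149.295 Y113.420
G1 X154.604 Y153.076
M5
G0 X48.240 Y17.719
M4 S372
G1 X124.109 Y81.812 F2434
M5
G0 X232.095 Y88.292
M4 S479
G1 X177.212 Y86.550 F1929
G1 X103.439 Y58.718
G1 X67.699 Y33.762
M5
G0 X0.000 Y0.000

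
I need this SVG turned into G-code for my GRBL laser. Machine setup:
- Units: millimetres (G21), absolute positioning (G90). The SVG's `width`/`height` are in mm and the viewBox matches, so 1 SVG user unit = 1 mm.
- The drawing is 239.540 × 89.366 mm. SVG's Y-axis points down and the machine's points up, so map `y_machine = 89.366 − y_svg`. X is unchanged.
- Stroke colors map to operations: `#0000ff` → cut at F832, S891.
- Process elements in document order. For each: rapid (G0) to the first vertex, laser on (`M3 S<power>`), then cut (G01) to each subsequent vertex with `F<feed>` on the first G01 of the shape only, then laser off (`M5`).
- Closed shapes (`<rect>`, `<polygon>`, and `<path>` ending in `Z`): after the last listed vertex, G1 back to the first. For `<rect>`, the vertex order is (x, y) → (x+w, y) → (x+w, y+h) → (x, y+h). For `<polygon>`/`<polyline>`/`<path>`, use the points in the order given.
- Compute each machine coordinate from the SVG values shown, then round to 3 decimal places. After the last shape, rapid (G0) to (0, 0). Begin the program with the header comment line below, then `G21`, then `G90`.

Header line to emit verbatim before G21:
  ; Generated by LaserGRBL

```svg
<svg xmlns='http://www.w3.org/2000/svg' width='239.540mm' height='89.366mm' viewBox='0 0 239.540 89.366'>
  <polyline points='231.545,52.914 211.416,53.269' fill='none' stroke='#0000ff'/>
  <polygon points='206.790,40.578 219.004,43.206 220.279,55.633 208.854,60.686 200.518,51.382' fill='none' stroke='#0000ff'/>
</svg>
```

Since the viewBox matches the mm dimensions, user units are millimetres directly. The only transform is the Y-flip y_m = 89.366 − y_svg.

Shape 1 is a line segment drawn with `<polyline>`. Its stroke #0000ff means cut at S891, F832. After flipping Y the toolpath is (231.545,36.452) → (211.416,36.097).

Shape 2 is a regular polygon drawn with `<polygon>`. Its stroke #0000ff means cut at S891, F832. After flipping Y the toolpath is (206.790,48.788) → (219.004,46.160) → (220.279,33.733) → (208.854,28.680) → (200.518,37.984) → (206.790,48.788), returning to the start.

; Generated by LaserGRBL
G21
G90
G0 X231.545 Y36.452
M3 S891
G01 X211.416 Y36.097 F832
M5
G0 X206.790 Y48.788
M3 S891
G01 X219.004 Y46.160 F832
G01 X220.279 Y33.733
G01 X208.854 Y28.680
G01 X200.518 Y37.984
G01 X206.790 Y48.788
M5
G0 X0.000 Y0.000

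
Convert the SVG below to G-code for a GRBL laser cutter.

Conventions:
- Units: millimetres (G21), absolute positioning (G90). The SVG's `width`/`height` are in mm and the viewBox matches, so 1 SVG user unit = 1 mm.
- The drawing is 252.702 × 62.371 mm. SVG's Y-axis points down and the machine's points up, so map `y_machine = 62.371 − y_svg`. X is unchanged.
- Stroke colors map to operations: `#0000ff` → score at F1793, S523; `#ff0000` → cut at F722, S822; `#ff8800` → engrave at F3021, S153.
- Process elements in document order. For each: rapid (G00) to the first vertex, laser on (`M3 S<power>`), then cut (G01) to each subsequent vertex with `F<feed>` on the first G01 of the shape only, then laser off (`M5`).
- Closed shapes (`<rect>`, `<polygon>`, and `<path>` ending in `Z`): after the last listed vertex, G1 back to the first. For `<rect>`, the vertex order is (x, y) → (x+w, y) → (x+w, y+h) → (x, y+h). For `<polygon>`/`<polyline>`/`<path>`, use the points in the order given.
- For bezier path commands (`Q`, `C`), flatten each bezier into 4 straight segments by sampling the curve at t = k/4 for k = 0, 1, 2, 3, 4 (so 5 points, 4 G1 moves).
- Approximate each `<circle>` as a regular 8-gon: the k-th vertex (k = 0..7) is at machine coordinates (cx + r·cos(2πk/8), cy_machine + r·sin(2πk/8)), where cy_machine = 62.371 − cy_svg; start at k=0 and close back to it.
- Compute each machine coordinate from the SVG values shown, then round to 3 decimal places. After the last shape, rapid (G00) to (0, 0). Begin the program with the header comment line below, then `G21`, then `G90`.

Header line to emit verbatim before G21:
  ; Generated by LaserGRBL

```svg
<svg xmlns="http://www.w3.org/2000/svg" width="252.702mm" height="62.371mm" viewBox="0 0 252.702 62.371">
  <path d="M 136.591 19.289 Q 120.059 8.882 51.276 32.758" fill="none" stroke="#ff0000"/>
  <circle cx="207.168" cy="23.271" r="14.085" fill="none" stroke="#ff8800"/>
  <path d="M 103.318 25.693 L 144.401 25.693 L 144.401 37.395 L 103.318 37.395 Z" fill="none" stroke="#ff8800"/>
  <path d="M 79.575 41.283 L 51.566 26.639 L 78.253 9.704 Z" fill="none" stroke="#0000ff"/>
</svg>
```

; Generated by LaserGRBL
G21
G90
G00 X136.591 Y43.082
M3 S822
G01 X125.059 Y46.143 F722
G01 X106.996 Y44.918
G01 X82.402 Y39.408
G01 X51.276 Y29.613
M5
G00 X221.253 Y39.100
M3 S153
G01 X217.128 Y49.060 F3021
G01 X207.168 Y53.185
G01 X197.208 Y49.060
G01 X193.083 Y39.100
G01 X197.208 Y29.140
G01 X207.168 Y25.015
G01 X217.128 Y29.140
G01 X221.253 Y39.100
M5
G00 X103.318 Y36.678
M3 S153
G01 X144.401 Y36.678 F3021
G01 X144.401 Y24.976
G01 X103.318 Y24.976
G01 X103.318 Y36.678
M5
G00 X79.575 Y21.088
M3 S523
G01 X51.566 Y35.732 F1793
G01 X78.253 Y52.667
G01 X79.575 Y21.088
M5
G00 X0.000 Y0.000

Since the viewBox matches the mm dimensions, user units are millimetres directly. The only transform is the Y-flip y_m = 62.371 − y_svg.

Shape 1 is a quadratic bezier drawn with `<path>`. Its stroke #ff0000 means cut at S822, F722. After flipping Y the toolpath is (136.591,43.082) → (125.059,46.143) → (106.996,44.918) → (82.402,39.408) → (51.276,29.613).

Shape 2 is a circle drawn with `<circle>`. Its stroke #ff8800 means engrave at S153, F3021. After flipping Y the toolpath is (221.253,39.100) → (217.128,49.060) → (207.168,53.185) → (197.208,49.060) → (193.083,39.100) → (197.208,29.140) → (207.168,25.015) → (217.128,29.140) → (221.253,39.100), returning to the start.

Shape 3 is a rectangle drawn with `<path>`. Its stroke #ff8800 means engrave at S153, F3021. After flipping Y the toolpath is (103.318,36.678) → (144.401,36.678) → (144.401,24.976) → (103.318,24.976) → (103.318,36.678), returning to the start.

Shape 4 is a regular polygon drawn with `<path>`. Its stroke #0000ff means score at S523, F1793. After flipping Y the toolpath is (79.575,21.088) → (51.566,35.732) → (78.253,52.667) → (79.575,21.088), returning to the start.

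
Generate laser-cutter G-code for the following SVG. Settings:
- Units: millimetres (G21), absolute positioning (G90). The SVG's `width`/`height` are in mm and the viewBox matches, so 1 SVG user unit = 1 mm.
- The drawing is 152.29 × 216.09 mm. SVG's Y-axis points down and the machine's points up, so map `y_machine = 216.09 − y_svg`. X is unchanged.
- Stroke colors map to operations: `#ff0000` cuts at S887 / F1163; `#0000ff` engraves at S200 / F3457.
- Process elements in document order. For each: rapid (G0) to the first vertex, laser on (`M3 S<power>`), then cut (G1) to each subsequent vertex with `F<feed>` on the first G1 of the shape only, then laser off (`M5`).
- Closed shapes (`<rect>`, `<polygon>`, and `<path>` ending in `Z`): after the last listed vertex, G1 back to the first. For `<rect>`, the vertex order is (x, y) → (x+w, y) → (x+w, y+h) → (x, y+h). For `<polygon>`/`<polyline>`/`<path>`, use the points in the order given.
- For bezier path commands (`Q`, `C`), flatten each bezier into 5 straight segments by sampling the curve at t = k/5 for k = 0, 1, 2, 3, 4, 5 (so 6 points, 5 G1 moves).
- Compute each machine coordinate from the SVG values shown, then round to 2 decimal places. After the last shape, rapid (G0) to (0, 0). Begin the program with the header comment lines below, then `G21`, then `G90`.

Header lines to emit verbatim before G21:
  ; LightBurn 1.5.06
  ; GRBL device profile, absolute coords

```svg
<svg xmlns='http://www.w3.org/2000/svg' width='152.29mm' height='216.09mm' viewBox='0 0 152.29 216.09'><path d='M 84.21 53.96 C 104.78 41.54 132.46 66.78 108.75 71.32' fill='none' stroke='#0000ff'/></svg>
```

Since the viewBox matches the mm dimensions, user units are millimetres directly. The only transform is the Y-flip y_m = 216.09 − y_svg.

Shape 1 is a cubic bezier drawn with `<path>`. Its stroke #0000ff means engrave at S200, F3457. After flipping Y the toolpath is (84.21,162.13) → (96.94,165.53) → (108.56,162.69) → (116.28,156.42) → (117.28,149.51) → (108.75,144.77).

; LightBurn 1.5.06
; GRBL device profile, absolute coords
G21
G90
G0 X84.21 Y162.13
M3 S200
G1 X96.94 Y165.53 F3457
G1 X108.56 Y162.69
G1 X116.28 Y156.42
G1 X117.28 Y149.51
G1 X108.75 Y144.77
M5
G0 X0.00 Y0.00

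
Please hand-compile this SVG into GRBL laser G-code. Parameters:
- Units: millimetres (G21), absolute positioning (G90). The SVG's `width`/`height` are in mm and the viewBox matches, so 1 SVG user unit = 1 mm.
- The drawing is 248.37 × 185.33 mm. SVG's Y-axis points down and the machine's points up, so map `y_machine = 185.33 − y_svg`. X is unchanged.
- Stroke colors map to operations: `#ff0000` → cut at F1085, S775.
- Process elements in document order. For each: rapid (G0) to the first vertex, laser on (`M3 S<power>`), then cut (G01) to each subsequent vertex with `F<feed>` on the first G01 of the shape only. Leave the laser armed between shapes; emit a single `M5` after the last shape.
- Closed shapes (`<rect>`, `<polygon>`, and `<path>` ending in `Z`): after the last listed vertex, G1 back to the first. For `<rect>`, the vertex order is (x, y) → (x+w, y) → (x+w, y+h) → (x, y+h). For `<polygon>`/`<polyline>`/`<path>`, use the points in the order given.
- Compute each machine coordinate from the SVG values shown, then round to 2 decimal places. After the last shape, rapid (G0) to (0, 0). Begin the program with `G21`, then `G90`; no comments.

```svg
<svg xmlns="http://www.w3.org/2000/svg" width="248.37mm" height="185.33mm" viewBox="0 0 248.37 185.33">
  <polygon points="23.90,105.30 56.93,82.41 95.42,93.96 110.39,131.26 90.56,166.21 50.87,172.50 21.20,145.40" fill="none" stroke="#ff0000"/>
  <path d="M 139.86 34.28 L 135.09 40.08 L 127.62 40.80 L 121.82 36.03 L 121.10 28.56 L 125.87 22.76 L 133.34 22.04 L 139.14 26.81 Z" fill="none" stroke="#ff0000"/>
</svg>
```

1 u = 1 mm; y_m = 185.33 − y.

[1] `<polygon>` regular polygon, #ff0000→cut S775 F1085: (23.90,80.03) → (56.93,102.92) → (95.42,91.37) → (110.39,54.07) → (90.56,19.12) → (50.87,12.83) → (21.20,39.93) → (23.90,80.03) (closed)

[2] `<path>` regular polygon, #ff0000→cut S775 F1085: (139.86,151.05) → (135.09,145.25) → (127.62,144.53) → (121.82,149.30) → (121.10,156.77) → (125.87,162.57) → (133.34,163.29) → (139.14,158.52) → (139.86,151.05) (closed)

G21
G90
G0 X23.90 Y80.03
M3 S775
G01 X56.93 Y102.92 F1085
G01 X95.42 Y91.37
G01 X110.39 Y54.07
G01 X90.56 Y19.12
G01 X50.87 Y12.83
G01 X21.20 Y39.93
G01 X23.90 Y80.03
G0 X139.86 Y151.05
M3 S775
G01 X135.09 Y145.25 F1085
G01 X127.62 Y144.53
G01 X121.82 Y149.30
G01 X121.10 Y156.77
G01 X125.87 Y162.57
G01 X133.34 Y163.29
G01 X139.14 Y158.52
G01 X139.86 Y151.05
M5
G0 X0.00 Y0.00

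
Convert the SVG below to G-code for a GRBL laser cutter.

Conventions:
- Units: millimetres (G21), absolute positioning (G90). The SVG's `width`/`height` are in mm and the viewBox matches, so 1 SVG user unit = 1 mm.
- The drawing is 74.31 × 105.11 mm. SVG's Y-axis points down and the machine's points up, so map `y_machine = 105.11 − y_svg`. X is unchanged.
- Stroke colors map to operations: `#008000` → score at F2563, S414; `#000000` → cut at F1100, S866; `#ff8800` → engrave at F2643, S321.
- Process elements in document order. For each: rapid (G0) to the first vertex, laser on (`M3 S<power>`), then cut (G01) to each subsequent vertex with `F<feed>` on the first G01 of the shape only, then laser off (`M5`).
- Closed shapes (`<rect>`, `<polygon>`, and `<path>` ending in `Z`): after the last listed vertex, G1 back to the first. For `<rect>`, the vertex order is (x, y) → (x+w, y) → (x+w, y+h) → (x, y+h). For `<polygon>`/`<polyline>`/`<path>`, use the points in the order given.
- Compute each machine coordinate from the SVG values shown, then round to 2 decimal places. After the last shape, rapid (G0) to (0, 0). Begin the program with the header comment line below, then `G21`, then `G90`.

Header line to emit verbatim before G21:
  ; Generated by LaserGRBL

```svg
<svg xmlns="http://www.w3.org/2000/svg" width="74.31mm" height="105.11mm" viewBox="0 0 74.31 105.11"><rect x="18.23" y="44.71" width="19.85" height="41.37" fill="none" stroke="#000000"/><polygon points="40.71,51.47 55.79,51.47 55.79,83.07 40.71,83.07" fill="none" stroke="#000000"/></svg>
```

Since the viewBox matches the mm dimensions, user units are millimetres directly. The only transform is the Y-flip y_m = 105.11 − y_svg.

Shape 1 is a rectangle drawn with `<rect>`. Its stroke #000000 means cut at S866, F1100. After flipping Y the toolpath is (18.23,60.40) → (38.08,60.40) → (38.08,19.03) → (18.23,19.03) → (18.23,60.40), returning to the start.

Shape 2 is a rectangle drawn with `<polygon>`. Its stroke #000000 means cut at S866, F1100. After flipping Y the toolpath is (40.71,53.64) → (55.79,53.64) → (55.79,22.04) → (40.71,22.04) → (40.71,53.64), returning to the start.

; Generated by LaserGRBL
G21
G90
G0 X18.23 Y60.40
M3 S866
G01 X38.08 Y60.40 F1100
G01 X38.08 Y19.03
G01 X18.23 Y19.03
G01 X18.23 Y60.40
M5
G0 X40.71 Y53.64
M3 S866
G01 X55.79 Y53.64 F1100
G01 X55.79 Y22.04
G01 X40.71 Y22.04
G01 X40.71 Y53.64
M5
G0 X0.00 Y0.00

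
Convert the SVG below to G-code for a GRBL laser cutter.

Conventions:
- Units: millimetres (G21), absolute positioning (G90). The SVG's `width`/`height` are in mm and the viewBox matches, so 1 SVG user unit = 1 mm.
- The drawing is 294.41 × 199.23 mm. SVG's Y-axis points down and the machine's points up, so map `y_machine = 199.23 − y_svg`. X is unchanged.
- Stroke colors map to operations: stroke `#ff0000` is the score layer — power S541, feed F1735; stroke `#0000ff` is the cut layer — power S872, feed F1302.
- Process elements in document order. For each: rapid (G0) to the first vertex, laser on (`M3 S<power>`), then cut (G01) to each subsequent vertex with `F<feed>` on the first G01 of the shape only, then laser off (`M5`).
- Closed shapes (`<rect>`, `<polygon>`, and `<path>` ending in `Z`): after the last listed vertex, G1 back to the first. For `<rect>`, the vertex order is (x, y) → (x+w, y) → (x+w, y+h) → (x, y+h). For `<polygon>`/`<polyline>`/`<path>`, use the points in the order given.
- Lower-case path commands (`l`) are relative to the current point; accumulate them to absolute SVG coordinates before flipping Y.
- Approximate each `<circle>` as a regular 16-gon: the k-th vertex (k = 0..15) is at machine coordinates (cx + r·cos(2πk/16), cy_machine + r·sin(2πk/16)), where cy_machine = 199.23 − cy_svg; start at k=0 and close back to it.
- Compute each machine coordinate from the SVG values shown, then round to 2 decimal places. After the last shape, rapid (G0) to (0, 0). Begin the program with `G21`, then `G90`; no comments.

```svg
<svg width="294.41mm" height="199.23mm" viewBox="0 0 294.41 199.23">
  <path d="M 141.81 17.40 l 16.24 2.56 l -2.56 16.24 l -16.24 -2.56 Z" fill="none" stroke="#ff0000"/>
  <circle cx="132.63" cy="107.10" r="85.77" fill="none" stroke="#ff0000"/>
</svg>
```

G21
G90
G0 X141.81 Y181.83
M3 S541
G01 X158.05 Y179.27 F1735
G01 X155.49 Y163.03
G01 X139.25 Y165.59
G01 X141.81 Y181.83
M5
G0 X218.40 Y92.13
M3 S541
G01 X211.87 Y124.95 F1735
G01 X193.28 Y152.78
G01 X165.45 Y171.37
G01 X132.63 Y177.90
G01 X99.81 Y171.37
G01 X71.98 Y152.78
G01 X53.39 Y124.95
G01 X46.86 Y92.13
G01 X53.39 Y59.31
G01 X71.98 Y31.48
G01 X99.81 Y12.89
G01 X132.63 Y6.36
G01 X165.45 Y12.89
G01 X193.28 Y31.48
G01 X211.87 Y59.31
G01 X218.40 Y92.13
M5
G0 X0.00 Y0.00

1 u = 1 mm; y_m = 199.23 − y.

[1] `<path>` regular polygon, #ff0000→score S541 F1735: (141.81,181.83) → (158.05,179.27) → (155.49,163.03) → (139.25,165.59) → (141.81,181.83) (closed)

[2] `<circle>` circle, #ff0000→score S541 F1735: (218.40,92.13) → (211.87,124.95) → (193.28,152.78) → (165.45,171.37) → (132.63,177.90) → (99.81,171.37) → (71.98,152.78) → (53.39,124.95) → (46.86,92.13) → (53.39,59.31) → (71.98,31.48) → (99.81,12.89) → (132.63,6.36) → (165.45,12.89) → (193.28,31.48) → (211.87,59.31) → (218.40,92.13) (closed)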